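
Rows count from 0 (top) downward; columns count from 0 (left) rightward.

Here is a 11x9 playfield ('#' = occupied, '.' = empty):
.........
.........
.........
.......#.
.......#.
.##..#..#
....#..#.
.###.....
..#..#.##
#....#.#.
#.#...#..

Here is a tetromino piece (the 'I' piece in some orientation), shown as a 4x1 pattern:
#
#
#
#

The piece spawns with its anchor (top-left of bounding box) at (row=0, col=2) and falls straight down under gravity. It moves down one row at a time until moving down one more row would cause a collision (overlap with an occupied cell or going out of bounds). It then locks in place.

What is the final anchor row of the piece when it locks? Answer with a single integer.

Answer: 1

Derivation:
Spawn at (row=0, col=2). Try each row:
  row 0: fits
  row 1: fits
  row 2: blocked -> lock at row 1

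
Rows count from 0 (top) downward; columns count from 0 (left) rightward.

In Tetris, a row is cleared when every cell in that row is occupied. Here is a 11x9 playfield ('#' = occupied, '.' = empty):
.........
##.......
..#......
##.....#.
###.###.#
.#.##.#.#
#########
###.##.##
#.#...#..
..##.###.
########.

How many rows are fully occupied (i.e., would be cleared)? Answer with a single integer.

Answer: 1

Derivation:
Check each row:
  row 0: 9 empty cells -> not full
  row 1: 7 empty cells -> not full
  row 2: 8 empty cells -> not full
  row 3: 6 empty cells -> not full
  row 4: 2 empty cells -> not full
  row 5: 4 empty cells -> not full
  row 6: 0 empty cells -> FULL (clear)
  row 7: 2 empty cells -> not full
  row 8: 6 empty cells -> not full
  row 9: 4 empty cells -> not full
  row 10: 1 empty cell -> not full
Total rows cleared: 1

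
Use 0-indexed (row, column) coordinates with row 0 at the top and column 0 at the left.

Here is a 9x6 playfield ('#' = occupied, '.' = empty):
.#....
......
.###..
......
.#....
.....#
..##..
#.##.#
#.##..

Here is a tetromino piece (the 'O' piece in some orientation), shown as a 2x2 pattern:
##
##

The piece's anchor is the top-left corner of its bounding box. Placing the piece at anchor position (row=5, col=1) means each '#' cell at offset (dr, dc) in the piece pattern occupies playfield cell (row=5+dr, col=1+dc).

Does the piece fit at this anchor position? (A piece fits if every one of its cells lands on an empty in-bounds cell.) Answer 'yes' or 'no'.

Check each piece cell at anchor (5, 1):
  offset (0,0) -> (5,1): empty -> OK
  offset (0,1) -> (5,2): empty -> OK
  offset (1,0) -> (6,1): empty -> OK
  offset (1,1) -> (6,2): occupied ('#') -> FAIL
All cells valid: no

Answer: no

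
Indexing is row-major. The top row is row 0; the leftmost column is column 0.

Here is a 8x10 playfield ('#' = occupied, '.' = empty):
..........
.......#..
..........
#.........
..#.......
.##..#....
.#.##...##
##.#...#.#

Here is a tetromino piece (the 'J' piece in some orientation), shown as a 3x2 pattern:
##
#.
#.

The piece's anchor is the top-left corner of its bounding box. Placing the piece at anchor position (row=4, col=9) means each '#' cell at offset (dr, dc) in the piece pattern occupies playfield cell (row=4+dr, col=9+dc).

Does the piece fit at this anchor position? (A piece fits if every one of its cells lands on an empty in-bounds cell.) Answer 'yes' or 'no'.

Answer: no

Derivation:
Check each piece cell at anchor (4, 9):
  offset (0,0) -> (4,9): empty -> OK
  offset (0,1) -> (4,10): out of bounds -> FAIL
  offset (1,0) -> (5,9): empty -> OK
  offset (2,0) -> (6,9): occupied ('#') -> FAIL
All cells valid: no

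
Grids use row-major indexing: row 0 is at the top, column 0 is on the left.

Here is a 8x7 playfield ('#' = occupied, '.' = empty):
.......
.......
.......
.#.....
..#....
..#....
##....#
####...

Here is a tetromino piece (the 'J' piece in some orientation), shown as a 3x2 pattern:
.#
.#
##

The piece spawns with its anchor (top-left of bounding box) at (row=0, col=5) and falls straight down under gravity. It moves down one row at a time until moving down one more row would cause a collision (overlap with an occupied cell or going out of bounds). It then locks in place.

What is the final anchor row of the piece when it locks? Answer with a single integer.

Spawn at (row=0, col=5). Try each row:
  row 0: fits
  row 1: fits
  row 2: fits
  row 3: fits
  row 4: blocked -> lock at row 3

Answer: 3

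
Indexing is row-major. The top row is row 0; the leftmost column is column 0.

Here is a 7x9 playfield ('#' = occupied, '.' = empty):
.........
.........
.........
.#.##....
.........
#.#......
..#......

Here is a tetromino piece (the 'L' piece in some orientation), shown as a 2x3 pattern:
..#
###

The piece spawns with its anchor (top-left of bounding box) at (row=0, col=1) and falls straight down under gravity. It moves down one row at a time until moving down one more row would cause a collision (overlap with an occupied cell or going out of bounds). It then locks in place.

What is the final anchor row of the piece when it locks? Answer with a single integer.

Spawn at (row=0, col=1). Try each row:
  row 0: fits
  row 1: fits
  row 2: blocked -> lock at row 1

Answer: 1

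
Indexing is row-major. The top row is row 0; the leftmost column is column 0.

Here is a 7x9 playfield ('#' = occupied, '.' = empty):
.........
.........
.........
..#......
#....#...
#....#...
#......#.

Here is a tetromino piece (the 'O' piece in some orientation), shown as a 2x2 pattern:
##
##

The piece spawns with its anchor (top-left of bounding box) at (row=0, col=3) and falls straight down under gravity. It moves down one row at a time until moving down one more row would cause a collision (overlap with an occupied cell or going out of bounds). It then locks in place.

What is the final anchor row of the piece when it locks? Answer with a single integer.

Answer: 5

Derivation:
Spawn at (row=0, col=3). Try each row:
  row 0: fits
  row 1: fits
  row 2: fits
  row 3: fits
  row 4: fits
  row 5: fits
  row 6: blocked -> lock at row 5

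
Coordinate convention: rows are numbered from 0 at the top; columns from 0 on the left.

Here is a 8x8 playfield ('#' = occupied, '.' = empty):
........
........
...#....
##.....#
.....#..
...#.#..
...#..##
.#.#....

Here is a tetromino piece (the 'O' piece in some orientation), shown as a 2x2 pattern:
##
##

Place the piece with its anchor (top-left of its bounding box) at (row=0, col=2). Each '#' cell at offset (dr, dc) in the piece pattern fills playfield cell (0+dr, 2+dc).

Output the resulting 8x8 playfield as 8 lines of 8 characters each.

Answer: ..##....
..##....
...#....
##.....#
.....#..
...#.#..
...#..##
.#.#....

Derivation:
Fill (0+0,2+0) = (0,2)
Fill (0+0,2+1) = (0,3)
Fill (0+1,2+0) = (1,2)
Fill (0+1,2+1) = (1,3)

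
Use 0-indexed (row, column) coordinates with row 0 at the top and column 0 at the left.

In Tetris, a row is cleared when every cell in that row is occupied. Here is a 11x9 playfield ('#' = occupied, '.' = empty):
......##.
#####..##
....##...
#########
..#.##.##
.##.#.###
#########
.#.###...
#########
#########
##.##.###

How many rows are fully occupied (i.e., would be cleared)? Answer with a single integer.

Answer: 4

Derivation:
Check each row:
  row 0: 7 empty cells -> not full
  row 1: 2 empty cells -> not full
  row 2: 7 empty cells -> not full
  row 3: 0 empty cells -> FULL (clear)
  row 4: 4 empty cells -> not full
  row 5: 3 empty cells -> not full
  row 6: 0 empty cells -> FULL (clear)
  row 7: 5 empty cells -> not full
  row 8: 0 empty cells -> FULL (clear)
  row 9: 0 empty cells -> FULL (clear)
  row 10: 2 empty cells -> not full
Total rows cleared: 4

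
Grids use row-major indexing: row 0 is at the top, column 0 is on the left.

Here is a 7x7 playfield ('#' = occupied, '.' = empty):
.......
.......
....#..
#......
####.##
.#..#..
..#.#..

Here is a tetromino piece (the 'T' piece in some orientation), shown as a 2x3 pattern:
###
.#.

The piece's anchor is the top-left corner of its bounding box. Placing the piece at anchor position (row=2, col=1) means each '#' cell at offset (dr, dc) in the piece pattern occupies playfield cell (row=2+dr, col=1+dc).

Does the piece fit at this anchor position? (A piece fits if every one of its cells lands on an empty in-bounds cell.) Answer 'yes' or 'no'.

Check each piece cell at anchor (2, 1):
  offset (0,0) -> (2,1): empty -> OK
  offset (0,1) -> (2,2): empty -> OK
  offset (0,2) -> (2,3): empty -> OK
  offset (1,1) -> (3,2): empty -> OK
All cells valid: yes

Answer: yes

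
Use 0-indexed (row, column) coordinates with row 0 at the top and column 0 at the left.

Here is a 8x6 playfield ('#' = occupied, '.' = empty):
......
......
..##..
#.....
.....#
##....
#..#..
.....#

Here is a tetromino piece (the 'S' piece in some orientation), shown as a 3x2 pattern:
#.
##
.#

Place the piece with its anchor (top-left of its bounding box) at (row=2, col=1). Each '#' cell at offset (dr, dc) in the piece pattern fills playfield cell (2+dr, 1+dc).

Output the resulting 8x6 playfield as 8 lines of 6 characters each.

Answer: ......
......
.###..
###...
..#..#
##....
#..#..
.....#

Derivation:
Fill (2+0,1+0) = (2,1)
Fill (2+1,1+0) = (3,1)
Fill (2+1,1+1) = (3,2)
Fill (2+2,1+1) = (4,2)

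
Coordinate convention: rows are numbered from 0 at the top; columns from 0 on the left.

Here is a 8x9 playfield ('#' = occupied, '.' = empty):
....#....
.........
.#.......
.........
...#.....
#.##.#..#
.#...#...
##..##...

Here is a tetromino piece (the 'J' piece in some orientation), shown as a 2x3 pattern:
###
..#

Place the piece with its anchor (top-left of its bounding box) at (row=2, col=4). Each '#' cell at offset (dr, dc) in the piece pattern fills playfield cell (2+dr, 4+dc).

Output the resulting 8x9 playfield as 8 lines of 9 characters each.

Fill (2+0,4+0) = (2,4)
Fill (2+0,4+1) = (2,5)
Fill (2+0,4+2) = (2,6)
Fill (2+1,4+2) = (3,6)

Answer: ....#....
.........
.#..###..
......#..
...#.....
#.##.#..#
.#...#...
##..##...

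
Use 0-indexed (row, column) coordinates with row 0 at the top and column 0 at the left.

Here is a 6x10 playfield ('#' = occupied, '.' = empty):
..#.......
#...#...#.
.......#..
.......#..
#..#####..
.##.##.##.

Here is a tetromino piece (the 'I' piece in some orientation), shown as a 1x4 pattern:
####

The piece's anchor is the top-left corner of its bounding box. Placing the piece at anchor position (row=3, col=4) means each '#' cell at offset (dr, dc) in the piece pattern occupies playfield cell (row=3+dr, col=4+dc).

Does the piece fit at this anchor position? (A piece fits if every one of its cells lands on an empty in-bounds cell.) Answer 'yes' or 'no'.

Answer: no

Derivation:
Check each piece cell at anchor (3, 4):
  offset (0,0) -> (3,4): empty -> OK
  offset (0,1) -> (3,5): empty -> OK
  offset (0,2) -> (3,6): empty -> OK
  offset (0,3) -> (3,7): occupied ('#') -> FAIL
All cells valid: no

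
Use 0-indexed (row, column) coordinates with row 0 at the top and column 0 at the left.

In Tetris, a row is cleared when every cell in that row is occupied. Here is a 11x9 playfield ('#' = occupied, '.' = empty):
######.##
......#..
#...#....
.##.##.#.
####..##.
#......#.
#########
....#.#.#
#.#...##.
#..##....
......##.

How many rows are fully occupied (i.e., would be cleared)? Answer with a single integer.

Check each row:
  row 0: 1 empty cell -> not full
  row 1: 8 empty cells -> not full
  row 2: 7 empty cells -> not full
  row 3: 4 empty cells -> not full
  row 4: 3 empty cells -> not full
  row 5: 7 empty cells -> not full
  row 6: 0 empty cells -> FULL (clear)
  row 7: 6 empty cells -> not full
  row 8: 5 empty cells -> not full
  row 9: 6 empty cells -> not full
  row 10: 7 empty cells -> not full
Total rows cleared: 1

Answer: 1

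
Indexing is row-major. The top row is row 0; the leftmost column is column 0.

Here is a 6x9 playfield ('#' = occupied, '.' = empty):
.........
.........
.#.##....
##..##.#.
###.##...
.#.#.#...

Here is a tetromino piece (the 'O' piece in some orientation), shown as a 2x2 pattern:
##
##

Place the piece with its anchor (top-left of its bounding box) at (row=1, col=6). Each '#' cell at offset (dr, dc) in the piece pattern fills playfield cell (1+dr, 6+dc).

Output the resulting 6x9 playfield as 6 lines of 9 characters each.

Fill (1+0,6+0) = (1,6)
Fill (1+0,6+1) = (1,7)
Fill (1+1,6+0) = (2,6)
Fill (1+1,6+1) = (2,7)

Answer: .........
......##.
.#.##.##.
##..##.#.
###.##...
.#.#.#...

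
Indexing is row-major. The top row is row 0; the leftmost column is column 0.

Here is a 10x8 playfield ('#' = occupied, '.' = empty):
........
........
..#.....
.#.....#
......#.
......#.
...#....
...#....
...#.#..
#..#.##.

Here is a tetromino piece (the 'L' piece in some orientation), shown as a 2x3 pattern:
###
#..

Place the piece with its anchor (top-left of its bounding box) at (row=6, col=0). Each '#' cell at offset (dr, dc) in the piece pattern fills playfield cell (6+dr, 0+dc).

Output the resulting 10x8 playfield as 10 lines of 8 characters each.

Answer: ........
........
..#.....
.#.....#
......#.
......#.
####....
#..#....
...#.#..
#..#.##.

Derivation:
Fill (6+0,0+0) = (6,0)
Fill (6+0,0+1) = (6,1)
Fill (6+0,0+2) = (6,2)
Fill (6+1,0+0) = (7,0)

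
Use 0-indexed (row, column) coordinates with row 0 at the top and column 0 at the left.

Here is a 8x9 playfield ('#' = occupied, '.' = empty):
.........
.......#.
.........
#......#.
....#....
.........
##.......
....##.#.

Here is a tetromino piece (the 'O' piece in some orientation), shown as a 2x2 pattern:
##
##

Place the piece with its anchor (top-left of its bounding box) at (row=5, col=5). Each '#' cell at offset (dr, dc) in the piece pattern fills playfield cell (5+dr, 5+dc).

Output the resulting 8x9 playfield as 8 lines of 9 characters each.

Answer: .........
.......#.
.........
#......#.
....#....
.....##..
##...##..
....##.#.

Derivation:
Fill (5+0,5+0) = (5,5)
Fill (5+0,5+1) = (5,6)
Fill (5+1,5+0) = (6,5)
Fill (5+1,5+1) = (6,6)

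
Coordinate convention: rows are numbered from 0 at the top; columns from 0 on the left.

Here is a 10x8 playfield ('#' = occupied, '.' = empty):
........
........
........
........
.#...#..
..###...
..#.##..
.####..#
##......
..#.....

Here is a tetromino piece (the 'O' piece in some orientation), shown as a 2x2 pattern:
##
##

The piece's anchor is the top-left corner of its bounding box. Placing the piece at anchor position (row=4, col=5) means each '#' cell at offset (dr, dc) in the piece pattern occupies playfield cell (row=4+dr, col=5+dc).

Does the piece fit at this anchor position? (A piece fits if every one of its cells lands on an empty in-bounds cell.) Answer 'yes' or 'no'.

Check each piece cell at anchor (4, 5):
  offset (0,0) -> (4,5): occupied ('#') -> FAIL
  offset (0,1) -> (4,6): empty -> OK
  offset (1,0) -> (5,5): empty -> OK
  offset (1,1) -> (5,6): empty -> OK
All cells valid: no

Answer: no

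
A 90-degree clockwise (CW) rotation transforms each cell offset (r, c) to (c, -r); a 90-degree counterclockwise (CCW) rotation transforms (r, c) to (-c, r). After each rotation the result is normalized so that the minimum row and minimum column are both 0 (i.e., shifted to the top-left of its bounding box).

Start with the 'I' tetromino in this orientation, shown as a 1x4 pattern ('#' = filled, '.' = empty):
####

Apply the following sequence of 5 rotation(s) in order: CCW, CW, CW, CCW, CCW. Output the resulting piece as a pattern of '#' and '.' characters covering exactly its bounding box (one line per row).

Answer: #
#
#
#

Derivation:
Start:
####
After rotation 1 (CCW):
#
#
#
#
After rotation 2 (CW):
####
After rotation 3 (CW):
#
#
#
#
After rotation 4 (CCW):
####
After rotation 5 (CCW):
#
#
#
#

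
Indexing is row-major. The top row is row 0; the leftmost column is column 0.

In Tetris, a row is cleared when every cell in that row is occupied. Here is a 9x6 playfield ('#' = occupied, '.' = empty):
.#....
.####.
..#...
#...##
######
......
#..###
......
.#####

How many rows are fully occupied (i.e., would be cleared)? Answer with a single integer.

Check each row:
  row 0: 5 empty cells -> not full
  row 1: 2 empty cells -> not full
  row 2: 5 empty cells -> not full
  row 3: 3 empty cells -> not full
  row 4: 0 empty cells -> FULL (clear)
  row 5: 6 empty cells -> not full
  row 6: 2 empty cells -> not full
  row 7: 6 empty cells -> not full
  row 8: 1 empty cell -> not full
Total rows cleared: 1

Answer: 1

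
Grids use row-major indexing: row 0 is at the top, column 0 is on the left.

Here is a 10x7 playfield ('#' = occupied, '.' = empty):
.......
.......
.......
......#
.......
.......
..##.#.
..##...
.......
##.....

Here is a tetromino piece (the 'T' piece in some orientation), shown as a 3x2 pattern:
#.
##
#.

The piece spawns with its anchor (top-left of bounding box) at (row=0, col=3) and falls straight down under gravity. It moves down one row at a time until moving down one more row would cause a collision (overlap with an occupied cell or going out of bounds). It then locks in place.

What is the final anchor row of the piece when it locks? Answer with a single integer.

Answer: 3

Derivation:
Spawn at (row=0, col=3). Try each row:
  row 0: fits
  row 1: fits
  row 2: fits
  row 3: fits
  row 4: blocked -> lock at row 3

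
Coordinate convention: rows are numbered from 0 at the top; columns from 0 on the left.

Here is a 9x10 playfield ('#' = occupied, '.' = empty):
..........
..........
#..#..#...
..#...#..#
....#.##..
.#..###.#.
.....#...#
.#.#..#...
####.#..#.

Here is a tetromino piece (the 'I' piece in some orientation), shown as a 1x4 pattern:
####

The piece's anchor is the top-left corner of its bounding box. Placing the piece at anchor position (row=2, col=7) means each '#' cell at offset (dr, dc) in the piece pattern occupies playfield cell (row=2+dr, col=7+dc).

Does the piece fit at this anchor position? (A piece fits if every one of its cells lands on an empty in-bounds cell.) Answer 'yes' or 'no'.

Answer: no

Derivation:
Check each piece cell at anchor (2, 7):
  offset (0,0) -> (2,7): empty -> OK
  offset (0,1) -> (2,8): empty -> OK
  offset (0,2) -> (2,9): empty -> OK
  offset (0,3) -> (2,10): out of bounds -> FAIL
All cells valid: no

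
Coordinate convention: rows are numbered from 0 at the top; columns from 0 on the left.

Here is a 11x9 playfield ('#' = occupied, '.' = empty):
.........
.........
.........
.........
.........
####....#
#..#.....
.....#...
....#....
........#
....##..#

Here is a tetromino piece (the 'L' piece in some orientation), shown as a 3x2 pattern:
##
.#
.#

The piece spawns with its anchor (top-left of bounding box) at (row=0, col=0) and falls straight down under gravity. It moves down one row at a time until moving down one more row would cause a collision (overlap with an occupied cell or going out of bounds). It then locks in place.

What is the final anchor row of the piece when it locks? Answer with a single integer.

Spawn at (row=0, col=0). Try each row:
  row 0: fits
  row 1: fits
  row 2: fits
  row 3: blocked -> lock at row 2

Answer: 2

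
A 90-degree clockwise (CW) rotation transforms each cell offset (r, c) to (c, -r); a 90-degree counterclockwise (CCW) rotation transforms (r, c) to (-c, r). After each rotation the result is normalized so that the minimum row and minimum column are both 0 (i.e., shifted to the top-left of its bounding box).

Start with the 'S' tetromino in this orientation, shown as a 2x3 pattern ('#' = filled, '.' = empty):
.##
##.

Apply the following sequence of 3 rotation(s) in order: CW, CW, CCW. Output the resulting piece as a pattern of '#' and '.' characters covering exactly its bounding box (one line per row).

Start:
.##
##.
After rotation 1 (CW):
#.
##
.#
After rotation 2 (CW):
.##
##.
After rotation 3 (CCW):
#.
##
.#

Answer: #.
##
.#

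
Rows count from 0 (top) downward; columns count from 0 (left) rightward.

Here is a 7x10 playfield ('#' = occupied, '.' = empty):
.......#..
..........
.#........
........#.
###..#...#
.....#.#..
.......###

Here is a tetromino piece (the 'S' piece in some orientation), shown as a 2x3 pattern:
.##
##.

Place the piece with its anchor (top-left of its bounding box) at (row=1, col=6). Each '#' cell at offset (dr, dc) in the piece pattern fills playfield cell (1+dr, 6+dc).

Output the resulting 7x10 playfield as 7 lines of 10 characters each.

Fill (1+0,6+1) = (1,7)
Fill (1+0,6+2) = (1,8)
Fill (1+1,6+0) = (2,6)
Fill (1+1,6+1) = (2,7)

Answer: .......#..
.......##.
.#....##..
........#.
###..#...#
.....#.#..
.......###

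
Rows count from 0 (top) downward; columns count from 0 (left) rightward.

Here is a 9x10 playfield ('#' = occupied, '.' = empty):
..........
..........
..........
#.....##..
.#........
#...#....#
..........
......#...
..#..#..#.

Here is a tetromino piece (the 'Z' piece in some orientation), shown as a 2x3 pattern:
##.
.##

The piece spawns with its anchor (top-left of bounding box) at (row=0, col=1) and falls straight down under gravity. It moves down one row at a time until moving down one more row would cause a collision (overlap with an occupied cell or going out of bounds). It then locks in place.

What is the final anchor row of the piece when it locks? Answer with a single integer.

Answer: 3

Derivation:
Spawn at (row=0, col=1). Try each row:
  row 0: fits
  row 1: fits
  row 2: fits
  row 3: fits
  row 4: blocked -> lock at row 3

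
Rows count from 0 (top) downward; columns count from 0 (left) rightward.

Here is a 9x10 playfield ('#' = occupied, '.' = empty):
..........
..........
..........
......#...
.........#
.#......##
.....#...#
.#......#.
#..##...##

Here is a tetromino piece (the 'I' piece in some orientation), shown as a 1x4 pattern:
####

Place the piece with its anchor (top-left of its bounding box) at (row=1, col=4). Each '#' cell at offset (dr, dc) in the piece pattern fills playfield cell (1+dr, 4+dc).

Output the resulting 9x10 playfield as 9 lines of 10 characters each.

Answer: ..........
....####..
..........
......#...
.........#
.#......##
.....#...#
.#......#.
#..##...##

Derivation:
Fill (1+0,4+0) = (1,4)
Fill (1+0,4+1) = (1,5)
Fill (1+0,4+2) = (1,6)
Fill (1+0,4+3) = (1,7)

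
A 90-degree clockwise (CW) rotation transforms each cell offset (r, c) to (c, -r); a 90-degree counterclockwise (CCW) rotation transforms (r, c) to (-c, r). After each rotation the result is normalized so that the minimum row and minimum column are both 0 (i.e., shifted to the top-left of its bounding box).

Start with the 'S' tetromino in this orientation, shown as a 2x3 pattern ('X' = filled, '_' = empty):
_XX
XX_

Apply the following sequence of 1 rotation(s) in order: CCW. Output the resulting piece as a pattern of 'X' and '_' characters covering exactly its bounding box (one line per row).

Start:
_XX
XX_
After rotation 1 (CCW):
X_
XX
_X

Answer: X_
XX
_X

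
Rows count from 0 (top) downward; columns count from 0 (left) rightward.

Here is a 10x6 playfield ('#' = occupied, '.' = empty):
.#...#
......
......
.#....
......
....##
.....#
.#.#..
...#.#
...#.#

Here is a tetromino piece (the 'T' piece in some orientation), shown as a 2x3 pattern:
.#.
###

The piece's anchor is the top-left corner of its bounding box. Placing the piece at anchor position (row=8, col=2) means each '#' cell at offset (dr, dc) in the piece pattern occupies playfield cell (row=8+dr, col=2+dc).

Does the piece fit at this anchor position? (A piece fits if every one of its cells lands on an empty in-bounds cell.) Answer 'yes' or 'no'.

Answer: no

Derivation:
Check each piece cell at anchor (8, 2):
  offset (0,1) -> (8,3): occupied ('#') -> FAIL
  offset (1,0) -> (9,2): empty -> OK
  offset (1,1) -> (9,3): occupied ('#') -> FAIL
  offset (1,2) -> (9,4): empty -> OK
All cells valid: no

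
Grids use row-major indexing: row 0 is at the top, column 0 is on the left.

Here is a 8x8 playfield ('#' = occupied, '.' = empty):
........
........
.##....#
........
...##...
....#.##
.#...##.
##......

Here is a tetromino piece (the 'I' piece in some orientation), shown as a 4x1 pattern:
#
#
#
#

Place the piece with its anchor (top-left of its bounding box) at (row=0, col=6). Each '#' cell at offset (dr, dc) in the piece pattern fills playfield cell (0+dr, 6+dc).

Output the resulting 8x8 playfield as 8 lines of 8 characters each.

Fill (0+0,6+0) = (0,6)
Fill (0+1,6+0) = (1,6)
Fill (0+2,6+0) = (2,6)
Fill (0+3,6+0) = (3,6)

Answer: ......#.
......#.
.##...##
......#.
...##...
....#.##
.#...##.
##......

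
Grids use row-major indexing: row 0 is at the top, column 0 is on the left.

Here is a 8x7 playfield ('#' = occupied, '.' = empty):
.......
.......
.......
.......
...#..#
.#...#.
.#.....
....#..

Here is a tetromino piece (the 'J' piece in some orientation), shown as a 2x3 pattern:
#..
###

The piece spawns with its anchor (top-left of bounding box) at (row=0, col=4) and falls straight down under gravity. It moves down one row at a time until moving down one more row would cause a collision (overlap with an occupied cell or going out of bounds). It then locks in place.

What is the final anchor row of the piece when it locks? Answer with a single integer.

Answer: 2

Derivation:
Spawn at (row=0, col=4). Try each row:
  row 0: fits
  row 1: fits
  row 2: fits
  row 3: blocked -> lock at row 2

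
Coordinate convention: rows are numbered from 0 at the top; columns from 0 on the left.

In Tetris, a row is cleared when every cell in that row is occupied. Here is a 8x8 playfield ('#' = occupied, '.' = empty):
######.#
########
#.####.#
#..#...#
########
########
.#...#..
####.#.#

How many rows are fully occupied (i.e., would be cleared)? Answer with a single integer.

Answer: 3

Derivation:
Check each row:
  row 0: 1 empty cell -> not full
  row 1: 0 empty cells -> FULL (clear)
  row 2: 2 empty cells -> not full
  row 3: 5 empty cells -> not full
  row 4: 0 empty cells -> FULL (clear)
  row 5: 0 empty cells -> FULL (clear)
  row 6: 6 empty cells -> not full
  row 7: 2 empty cells -> not full
Total rows cleared: 3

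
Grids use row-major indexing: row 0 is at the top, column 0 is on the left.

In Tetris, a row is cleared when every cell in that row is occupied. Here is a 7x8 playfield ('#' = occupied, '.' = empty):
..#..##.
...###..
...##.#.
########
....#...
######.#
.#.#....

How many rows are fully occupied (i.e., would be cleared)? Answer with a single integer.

Answer: 1

Derivation:
Check each row:
  row 0: 5 empty cells -> not full
  row 1: 5 empty cells -> not full
  row 2: 5 empty cells -> not full
  row 3: 0 empty cells -> FULL (clear)
  row 4: 7 empty cells -> not full
  row 5: 1 empty cell -> not full
  row 6: 6 empty cells -> not full
Total rows cleared: 1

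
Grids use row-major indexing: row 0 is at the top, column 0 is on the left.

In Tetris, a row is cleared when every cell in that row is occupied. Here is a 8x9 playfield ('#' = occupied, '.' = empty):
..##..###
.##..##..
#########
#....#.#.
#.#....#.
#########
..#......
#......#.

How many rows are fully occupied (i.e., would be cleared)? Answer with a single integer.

Answer: 2

Derivation:
Check each row:
  row 0: 4 empty cells -> not full
  row 1: 5 empty cells -> not full
  row 2: 0 empty cells -> FULL (clear)
  row 3: 6 empty cells -> not full
  row 4: 6 empty cells -> not full
  row 5: 0 empty cells -> FULL (clear)
  row 6: 8 empty cells -> not full
  row 7: 7 empty cells -> not full
Total rows cleared: 2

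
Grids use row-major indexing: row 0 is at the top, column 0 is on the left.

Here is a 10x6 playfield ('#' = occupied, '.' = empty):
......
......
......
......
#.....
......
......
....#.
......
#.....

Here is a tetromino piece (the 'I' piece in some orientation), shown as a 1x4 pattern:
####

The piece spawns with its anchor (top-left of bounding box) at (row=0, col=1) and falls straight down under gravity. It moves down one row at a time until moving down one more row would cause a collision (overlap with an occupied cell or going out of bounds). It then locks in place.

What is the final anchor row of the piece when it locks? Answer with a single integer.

Answer: 6

Derivation:
Spawn at (row=0, col=1). Try each row:
  row 0: fits
  row 1: fits
  row 2: fits
  row 3: fits
  row 4: fits
  row 5: fits
  row 6: fits
  row 7: blocked -> lock at row 6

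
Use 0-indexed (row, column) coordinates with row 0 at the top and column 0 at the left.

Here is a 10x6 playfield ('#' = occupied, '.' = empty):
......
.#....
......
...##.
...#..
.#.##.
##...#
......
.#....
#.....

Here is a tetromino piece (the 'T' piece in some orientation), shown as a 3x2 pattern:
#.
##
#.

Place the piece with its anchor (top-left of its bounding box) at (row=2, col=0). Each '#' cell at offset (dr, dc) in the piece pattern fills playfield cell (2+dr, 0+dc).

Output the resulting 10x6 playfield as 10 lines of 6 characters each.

Fill (2+0,0+0) = (2,0)
Fill (2+1,0+0) = (3,0)
Fill (2+1,0+1) = (3,1)
Fill (2+2,0+0) = (4,0)

Answer: ......
.#....
#.....
##.##.
#..#..
.#.##.
##...#
......
.#....
#.....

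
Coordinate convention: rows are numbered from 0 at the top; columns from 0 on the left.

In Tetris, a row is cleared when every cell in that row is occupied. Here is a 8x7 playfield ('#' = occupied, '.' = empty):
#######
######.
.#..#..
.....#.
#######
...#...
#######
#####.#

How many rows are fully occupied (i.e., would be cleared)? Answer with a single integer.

Check each row:
  row 0: 0 empty cells -> FULL (clear)
  row 1: 1 empty cell -> not full
  row 2: 5 empty cells -> not full
  row 3: 6 empty cells -> not full
  row 4: 0 empty cells -> FULL (clear)
  row 5: 6 empty cells -> not full
  row 6: 0 empty cells -> FULL (clear)
  row 7: 1 empty cell -> not full
Total rows cleared: 3

Answer: 3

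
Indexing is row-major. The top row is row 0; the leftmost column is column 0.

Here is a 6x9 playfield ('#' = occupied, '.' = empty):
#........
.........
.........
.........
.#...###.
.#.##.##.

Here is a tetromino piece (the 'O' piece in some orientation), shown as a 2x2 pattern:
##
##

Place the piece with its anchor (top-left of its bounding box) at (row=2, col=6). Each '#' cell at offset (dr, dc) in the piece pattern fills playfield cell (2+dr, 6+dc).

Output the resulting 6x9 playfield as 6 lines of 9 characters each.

Fill (2+0,6+0) = (2,6)
Fill (2+0,6+1) = (2,7)
Fill (2+1,6+0) = (3,6)
Fill (2+1,6+1) = (3,7)

Answer: #........
.........
......##.
......##.
.#...###.
.#.##.##.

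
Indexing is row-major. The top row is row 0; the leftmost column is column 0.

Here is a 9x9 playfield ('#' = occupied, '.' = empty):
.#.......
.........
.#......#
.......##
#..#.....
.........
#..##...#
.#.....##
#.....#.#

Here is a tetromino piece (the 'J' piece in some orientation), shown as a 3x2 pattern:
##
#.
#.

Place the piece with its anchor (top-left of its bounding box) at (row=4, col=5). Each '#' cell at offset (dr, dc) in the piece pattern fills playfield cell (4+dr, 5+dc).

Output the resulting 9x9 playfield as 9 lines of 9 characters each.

Answer: .#.......
.........
.#......#
.......##
#..#.##..
.....#...
#..###..#
.#.....##
#.....#.#

Derivation:
Fill (4+0,5+0) = (4,5)
Fill (4+0,5+1) = (4,6)
Fill (4+1,5+0) = (5,5)
Fill (4+2,5+0) = (6,5)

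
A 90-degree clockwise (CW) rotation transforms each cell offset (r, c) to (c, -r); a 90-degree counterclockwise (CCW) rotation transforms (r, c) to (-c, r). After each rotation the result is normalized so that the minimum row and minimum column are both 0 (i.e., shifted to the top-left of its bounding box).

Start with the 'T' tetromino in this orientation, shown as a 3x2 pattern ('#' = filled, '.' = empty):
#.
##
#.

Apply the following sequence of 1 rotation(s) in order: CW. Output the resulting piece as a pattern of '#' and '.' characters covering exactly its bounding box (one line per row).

Answer: ###
.#.

Derivation:
Start:
#.
##
#.
After rotation 1 (CW):
###
.#.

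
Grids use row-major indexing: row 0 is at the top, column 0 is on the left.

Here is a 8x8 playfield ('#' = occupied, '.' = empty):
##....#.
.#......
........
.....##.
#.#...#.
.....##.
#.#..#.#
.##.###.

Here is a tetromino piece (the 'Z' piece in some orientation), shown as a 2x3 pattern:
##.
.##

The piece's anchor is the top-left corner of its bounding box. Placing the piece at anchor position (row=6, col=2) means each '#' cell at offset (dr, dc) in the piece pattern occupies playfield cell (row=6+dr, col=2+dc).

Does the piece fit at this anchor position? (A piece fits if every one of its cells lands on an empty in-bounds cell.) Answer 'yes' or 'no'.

Answer: no

Derivation:
Check each piece cell at anchor (6, 2):
  offset (0,0) -> (6,2): occupied ('#') -> FAIL
  offset (0,1) -> (6,3): empty -> OK
  offset (1,1) -> (7,3): empty -> OK
  offset (1,2) -> (7,4): occupied ('#') -> FAIL
All cells valid: no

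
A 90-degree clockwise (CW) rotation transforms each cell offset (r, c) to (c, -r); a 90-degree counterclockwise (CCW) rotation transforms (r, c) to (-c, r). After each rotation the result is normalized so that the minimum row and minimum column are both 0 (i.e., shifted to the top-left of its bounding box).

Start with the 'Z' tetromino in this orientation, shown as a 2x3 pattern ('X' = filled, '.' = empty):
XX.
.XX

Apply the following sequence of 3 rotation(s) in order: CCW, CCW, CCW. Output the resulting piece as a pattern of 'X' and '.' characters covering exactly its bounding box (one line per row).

Answer: .X
XX
X.

Derivation:
Start:
XX.
.XX
After rotation 1 (CCW):
.X
XX
X.
After rotation 2 (CCW):
XX.
.XX
After rotation 3 (CCW):
.X
XX
X.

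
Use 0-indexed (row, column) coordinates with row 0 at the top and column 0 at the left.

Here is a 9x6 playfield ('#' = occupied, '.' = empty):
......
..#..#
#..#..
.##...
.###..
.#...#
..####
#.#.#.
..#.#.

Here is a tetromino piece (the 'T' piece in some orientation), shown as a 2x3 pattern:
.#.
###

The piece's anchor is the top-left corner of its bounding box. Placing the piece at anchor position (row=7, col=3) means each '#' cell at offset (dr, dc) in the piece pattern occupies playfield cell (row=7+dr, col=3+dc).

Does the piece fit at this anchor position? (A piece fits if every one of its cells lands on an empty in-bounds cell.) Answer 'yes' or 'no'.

Answer: no

Derivation:
Check each piece cell at anchor (7, 3):
  offset (0,1) -> (7,4): occupied ('#') -> FAIL
  offset (1,0) -> (8,3): empty -> OK
  offset (1,1) -> (8,4): occupied ('#') -> FAIL
  offset (1,2) -> (8,5): empty -> OK
All cells valid: no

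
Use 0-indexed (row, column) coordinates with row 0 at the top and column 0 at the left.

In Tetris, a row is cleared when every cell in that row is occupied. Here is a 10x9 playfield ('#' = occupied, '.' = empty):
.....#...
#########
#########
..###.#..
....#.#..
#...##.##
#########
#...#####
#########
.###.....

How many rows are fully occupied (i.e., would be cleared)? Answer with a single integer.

Check each row:
  row 0: 8 empty cells -> not full
  row 1: 0 empty cells -> FULL (clear)
  row 2: 0 empty cells -> FULL (clear)
  row 3: 5 empty cells -> not full
  row 4: 7 empty cells -> not full
  row 5: 4 empty cells -> not full
  row 6: 0 empty cells -> FULL (clear)
  row 7: 3 empty cells -> not full
  row 8: 0 empty cells -> FULL (clear)
  row 9: 6 empty cells -> not full
Total rows cleared: 4

Answer: 4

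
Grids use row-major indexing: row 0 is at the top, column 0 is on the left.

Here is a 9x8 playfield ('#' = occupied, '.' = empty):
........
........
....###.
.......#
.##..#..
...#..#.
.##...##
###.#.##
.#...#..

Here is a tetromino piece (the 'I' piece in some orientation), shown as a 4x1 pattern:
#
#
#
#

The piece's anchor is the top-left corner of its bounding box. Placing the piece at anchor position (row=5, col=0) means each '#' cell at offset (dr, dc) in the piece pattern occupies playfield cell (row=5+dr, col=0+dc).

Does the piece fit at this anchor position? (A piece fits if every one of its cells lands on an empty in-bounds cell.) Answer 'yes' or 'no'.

Answer: no

Derivation:
Check each piece cell at anchor (5, 0):
  offset (0,0) -> (5,0): empty -> OK
  offset (1,0) -> (6,0): empty -> OK
  offset (2,0) -> (7,0): occupied ('#') -> FAIL
  offset (3,0) -> (8,0): empty -> OK
All cells valid: no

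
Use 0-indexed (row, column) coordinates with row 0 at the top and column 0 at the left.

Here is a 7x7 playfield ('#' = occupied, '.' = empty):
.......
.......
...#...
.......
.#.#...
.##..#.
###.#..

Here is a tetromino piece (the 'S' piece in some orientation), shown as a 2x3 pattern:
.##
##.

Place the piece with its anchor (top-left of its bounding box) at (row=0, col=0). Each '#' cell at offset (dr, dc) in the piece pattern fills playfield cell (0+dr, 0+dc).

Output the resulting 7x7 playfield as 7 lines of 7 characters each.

Fill (0+0,0+1) = (0,1)
Fill (0+0,0+2) = (0,2)
Fill (0+1,0+0) = (1,0)
Fill (0+1,0+1) = (1,1)

Answer: .##....
##.....
...#...
.......
.#.#...
.##..#.
###.#..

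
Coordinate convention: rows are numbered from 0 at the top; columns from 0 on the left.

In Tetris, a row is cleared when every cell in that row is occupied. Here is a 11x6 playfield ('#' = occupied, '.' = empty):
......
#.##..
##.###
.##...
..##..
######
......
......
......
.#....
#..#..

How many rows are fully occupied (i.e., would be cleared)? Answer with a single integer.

Answer: 1

Derivation:
Check each row:
  row 0: 6 empty cells -> not full
  row 1: 3 empty cells -> not full
  row 2: 1 empty cell -> not full
  row 3: 4 empty cells -> not full
  row 4: 4 empty cells -> not full
  row 5: 0 empty cells -> FULL (clear)
  row 6: 6 empty cells -> not full
  row 7: 6 empty cells -> not full
  row 8: 6 empty cells -> not full
  row 9: 5 empty cells -> not full
  row 10: 4 empty cells -> not full
Total rows cleared: 1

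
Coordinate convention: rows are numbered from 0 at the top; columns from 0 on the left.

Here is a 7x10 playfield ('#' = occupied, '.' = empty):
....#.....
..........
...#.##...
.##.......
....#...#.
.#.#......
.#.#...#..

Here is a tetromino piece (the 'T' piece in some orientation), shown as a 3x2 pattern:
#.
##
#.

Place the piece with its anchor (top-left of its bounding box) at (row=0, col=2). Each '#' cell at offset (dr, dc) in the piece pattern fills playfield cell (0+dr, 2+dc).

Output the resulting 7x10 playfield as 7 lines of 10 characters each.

Fill (0+0,2+0) = (0,2)
Fill (0+1,2+0) = (1,2)
Fill (0+1,2+1) = (1,3)
Fill (0+2,2+0) = (2,2)

Answer: ..#.#.....
..##......
..##.##...
.##.......
....#...#.
.#.#......
.#.#...#..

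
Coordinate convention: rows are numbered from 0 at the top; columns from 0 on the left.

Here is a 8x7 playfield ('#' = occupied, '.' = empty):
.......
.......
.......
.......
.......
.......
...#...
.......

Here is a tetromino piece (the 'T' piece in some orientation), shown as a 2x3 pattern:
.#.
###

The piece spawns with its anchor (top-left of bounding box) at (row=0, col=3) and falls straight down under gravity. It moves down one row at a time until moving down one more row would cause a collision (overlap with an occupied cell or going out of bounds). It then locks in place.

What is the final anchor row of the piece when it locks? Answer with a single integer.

Spawn at (row=0, col=3). Try each row:
  row 0: fits
  row 1: fits
  row 2: fits
  row 3: fits
  row 4: fits
  row 5: blocked -> lock at row 4

Answer: 4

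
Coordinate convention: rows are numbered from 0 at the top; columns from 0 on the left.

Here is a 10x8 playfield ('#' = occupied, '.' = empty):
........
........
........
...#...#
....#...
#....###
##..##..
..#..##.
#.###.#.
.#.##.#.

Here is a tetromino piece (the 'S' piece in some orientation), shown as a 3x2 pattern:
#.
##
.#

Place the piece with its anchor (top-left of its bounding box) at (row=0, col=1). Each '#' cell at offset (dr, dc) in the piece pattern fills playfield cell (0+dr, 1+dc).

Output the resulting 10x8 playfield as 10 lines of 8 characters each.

Fill (0+0,1+0) = (0,1)
Fill (0+1,1+0) = (1,1)
Fill (0+1,1+1) = (1,2)
Fill (0+2,1+1) = (2,2)

Answer: .#......
.##.....
..#.....
...#...#
....#...
#....###
##..##..
..#..##.
#.###.#.
.#.##.#.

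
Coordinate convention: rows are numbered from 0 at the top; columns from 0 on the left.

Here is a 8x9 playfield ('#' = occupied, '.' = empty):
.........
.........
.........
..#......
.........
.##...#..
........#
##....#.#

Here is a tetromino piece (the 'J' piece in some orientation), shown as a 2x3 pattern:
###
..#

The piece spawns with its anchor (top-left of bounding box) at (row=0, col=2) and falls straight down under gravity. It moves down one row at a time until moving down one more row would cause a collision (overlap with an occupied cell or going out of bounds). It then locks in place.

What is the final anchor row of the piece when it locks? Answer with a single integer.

Answer: 2

Derivation:
Spawn at (row=0, col=2). Try each row:
  row 0: fits
  row 1: fits
  row 2: fits
  row 3: blocked -> lock at row 2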